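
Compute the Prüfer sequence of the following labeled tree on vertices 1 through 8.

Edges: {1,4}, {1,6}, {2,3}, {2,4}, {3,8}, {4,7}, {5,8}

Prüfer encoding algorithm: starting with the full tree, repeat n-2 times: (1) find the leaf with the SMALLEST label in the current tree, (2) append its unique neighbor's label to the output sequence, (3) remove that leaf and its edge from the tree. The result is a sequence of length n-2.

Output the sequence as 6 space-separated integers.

Step 1: leaves = {5,6,7}. Remove smallest leaf 5, emit neighbor 8.
Step 2: leaves = {6,7,8}. Remove smallest leaf 6, emit neighbor 1.
Step 3: leaves = {1,7,8}. Remove smallest leaf 1, emit neighbor 4.
Step 4: leaves = {7,8}. Remove smallest leaf 7, emit neighbor 4.
Step 5: leaves = {4,8}. Remove smallest leaf 4, emit neighbor 2.
Step 6: leaves = {2,8}. Remove smallest leaf 2, emit neighbor 3.
Done: 2 vertices remain (3, 8). Sequence = [8 1 4 4 2 3]

Answer: 8 1 4 4 2 3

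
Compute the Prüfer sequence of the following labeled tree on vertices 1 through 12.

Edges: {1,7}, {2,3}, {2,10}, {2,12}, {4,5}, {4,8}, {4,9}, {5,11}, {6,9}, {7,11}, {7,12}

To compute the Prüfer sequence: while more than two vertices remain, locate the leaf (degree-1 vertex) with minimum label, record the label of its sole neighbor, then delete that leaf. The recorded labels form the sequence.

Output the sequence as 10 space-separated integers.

Step 1: leaves = {1,3,6,8,10}. Remove smallest leaf 1, emit neighbor 7.
Step 2: leaves = {3,6,8,10}. Remove smallest leaf 3, emit neighbor 2.
Step 3: leaves = {6,8,10}. Remove smallest leaf 6, emit neighbor 9.
Step 4: leaves = {8,9,10}. Remove smallest leaf 8, emit neighbor 4.
Step 5: leaves = {9,10}. Remove smallest leaf 9, emit neighbor 4.
Step 6: leaves = {4,10}. Remove smallest leaf 4, emit neighbor 5.
Step 7: leaves = {5,10}. Remove smallest leaf 5, emit neighbor 11.
Step 8: leaves = {10,11}. Remove smallest leaf 10, emit neighbor 2.
Step 9: leaves = {2,11}. Remove smallest leaf 2, emit neighbor 12.
Step 10: leaves = {11,12}. Remove smallest leaf 11, emit neighbor 7.
Done: 2 vertices remain (7, 12). Sequence = [7 2 9 4 4 5 11 2 12 7]

Answer: 7 2 9 4 4 5 11 2 12 7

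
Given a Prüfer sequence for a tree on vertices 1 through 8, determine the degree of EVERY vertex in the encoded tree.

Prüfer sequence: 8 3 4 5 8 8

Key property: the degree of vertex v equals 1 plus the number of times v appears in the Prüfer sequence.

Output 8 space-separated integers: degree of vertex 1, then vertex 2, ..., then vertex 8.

p_1 = 8: count[8] becomes 1
p_2 = 3: count[3] becomes 1
p_3 = 4: count[4] becomes 1
p_4 = 5: count[5] becomes 1
p_5 = 8: count[8] becomes 2
p_6 = 8: count[8] becomes 3
Degrees (1 + count): deg[1]=1+0=1, deg[2]=1+0=1, deg[3]=1+1=2, deg[4]=1+1=2, deg[5]=1+1=2, deg[6]=1+0=1, deg[7]=1+0=1, deg[8]=1+3=4

Answer: 1 1 2 2 2 1 1 4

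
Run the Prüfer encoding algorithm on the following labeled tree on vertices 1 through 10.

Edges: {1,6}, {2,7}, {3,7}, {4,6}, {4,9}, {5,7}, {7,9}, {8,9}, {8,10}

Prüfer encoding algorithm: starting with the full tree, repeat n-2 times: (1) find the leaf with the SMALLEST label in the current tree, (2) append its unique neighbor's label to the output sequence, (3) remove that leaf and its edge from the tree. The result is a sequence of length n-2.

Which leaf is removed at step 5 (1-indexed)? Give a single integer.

Answer: 6

Derivation:
Step 1: current leaves = {1,2,3,5,10}. Remove leaf 1 (neighbor: 6).
Step 2: current leaves = {2,3,5,6,10}. Remove leaf 2 (neighbor: 7).
Step 3: current leaves = {3,5,6,10}. Remove leaf 3 (neighbor: 7).
Step 4: current leaves = {5,6,10}. Remove leaf 5 (neighbor: 7).
Step 5: current leaves = {6,7,10}. Remove leaf 6 (neighbor: 4).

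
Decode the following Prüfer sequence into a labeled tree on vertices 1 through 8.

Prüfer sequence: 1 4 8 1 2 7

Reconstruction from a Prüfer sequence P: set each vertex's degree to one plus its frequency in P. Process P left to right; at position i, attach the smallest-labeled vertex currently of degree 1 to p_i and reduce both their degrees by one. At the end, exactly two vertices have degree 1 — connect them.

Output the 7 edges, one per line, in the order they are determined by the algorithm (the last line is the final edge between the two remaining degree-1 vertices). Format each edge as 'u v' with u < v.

Initial degrees: {1:3, 2:2, 3:1, 4:2, 5:1, 6:1, 7:2, 8:2}
Step 1: smallest deg-1 vertex = 3, p_1 = 1. Add edge {1,3}. Now deg[3]=0, deg[1]=2.
Step 2: smallest deg-1 vertex = 5, p_2 = 4. Add edge {4,5}. Now deg[5]=0, deg[4]=1.
Step 3: smallest deg-1 vertex = 4, p_3 = 8. Add edge {4,8}. Now deg[4]=0, deg[8]=1.
Step 4: smallest deg-1 vertex = 6, p_4 = 1. Add edge {1,6}. Now deg[6]=0, deg[1]=1.
Step 5: smallest deg-1 vertex = 1, p_5 = 2. Add edge {1,2}. Now deg[1]=0, deg[2]=1.
Step 6: smallest deg-1 vertex = 2, p_6 = 7. Add edge {2,7}. Now deg[2]=0, deg[7]=1.
Final: two remaining deg-1 vertices are 7, 8. Add edge {7,8}.

Answer: 1 3
4 5
4 8
1 6
1 2
2 7
7 8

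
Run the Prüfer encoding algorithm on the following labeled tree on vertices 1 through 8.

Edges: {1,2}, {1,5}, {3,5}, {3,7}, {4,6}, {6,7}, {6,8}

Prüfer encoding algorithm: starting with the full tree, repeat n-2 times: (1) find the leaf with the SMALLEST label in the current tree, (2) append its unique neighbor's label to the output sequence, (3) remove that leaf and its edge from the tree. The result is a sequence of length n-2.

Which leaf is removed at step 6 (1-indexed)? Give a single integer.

Answer: 7

Derivation:
Step 1: current leaves = {2,4,8}. Remove leaf 2 (neighbor: 1).
Step 2: current leaves = {1,4,8}. Remove leaf 1 (neighbor: 5).
Step 3: current leaves = {4,5,8}. Remove leaf 4 (neighbor: 6).
Step 4: current leaves = {5,8}. Remove leaf 5 (neighbor: 3).
Step 5: current leaves = {3,8}. Remove leaf 3 (neighbor: 7).
Step 6: current leaves = {7,8}. Remove leaf 7 (neighbor: 6).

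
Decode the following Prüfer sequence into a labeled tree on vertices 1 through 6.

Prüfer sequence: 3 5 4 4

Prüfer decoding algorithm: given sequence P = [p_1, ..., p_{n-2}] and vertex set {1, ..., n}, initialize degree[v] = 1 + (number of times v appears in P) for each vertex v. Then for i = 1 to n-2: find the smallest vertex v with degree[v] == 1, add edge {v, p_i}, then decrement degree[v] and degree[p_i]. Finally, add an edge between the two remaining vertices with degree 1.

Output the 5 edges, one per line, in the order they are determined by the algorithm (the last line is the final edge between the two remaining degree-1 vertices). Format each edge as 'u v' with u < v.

Answer: 1 3
2 5
3 4
4 5
4 6

Derivation:
Initial degrees: {1:1, 2:1, 3:2, 4:3, 5:2, 6:1}
Step 1: smallest deg-1 vertex = 1, p_1 = 3. Add edge {1,3}. Now deg[1]=0, deg[3]=1.
Step 2: smallest deg-1 vertex = 2, p_2 = 5. Add edge {2,5}. Now deg[2]=0, deg[5]=1.
Step 3: smallest deg-1 vertex = 3, p_3 = 4. Add edge {3,4}. Now deg[3]=0, deg[4]=2.
Step 4: smallest deg-1 vertex = 5, p_4 = 4. Add edge {4,5}. Now deg[5]=0, deg[4]=1.
Final: two remaining deg-1 vertices are 4, 6. Add edge {4,6}.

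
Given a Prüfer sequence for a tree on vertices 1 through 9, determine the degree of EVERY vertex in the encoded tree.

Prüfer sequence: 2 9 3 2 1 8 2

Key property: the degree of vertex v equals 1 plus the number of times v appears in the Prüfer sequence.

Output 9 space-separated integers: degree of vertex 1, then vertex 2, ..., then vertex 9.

p_1 = 2: count[2] becomes 1
p_2 = 9: count[9] becomes 1
p_3 = 3: count[3] becomes 1
p_4 = 2: count[2] becomes 2
p_5 = 1: count[1] becomes 1
p_6 = 8: count[8] becomes 1
p_7 = 2: count[2] becomes 3
Degrees (1 + count): deg[1]=1+1=2, deg[2]=1+3=4, deg[3]=1+1=2, deg[4]=1+0=1, deg[5]=1+0=1, deg[6]=1+0=1, deg[7]=1+0=1, deg[8]=1+1=2, deg[9]=1+1=2

Answer: 2 4 2 1 1 1 1 2 2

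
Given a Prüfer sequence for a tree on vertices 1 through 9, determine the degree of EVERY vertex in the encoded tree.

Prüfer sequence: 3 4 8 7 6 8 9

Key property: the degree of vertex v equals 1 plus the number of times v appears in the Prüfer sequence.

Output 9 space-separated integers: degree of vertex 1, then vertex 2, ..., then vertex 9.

Answer: 1 1 2 2 1 2 2 3 2

Derivation:
p_1 = 3: count[3] becomes 1
p_2 = 4: count[4] becomes 1
p_3 = 8: count[8] becomes 1
p_4 = 7: count[7] becomes 1
p_5 = 6: count[6] becomes 1
p_6 = 8: count[8] becomes 2
p_7 = 9: count[9] becomes 1
Degrees (1 + count): deg[1]=1+0=1, deg[2]=1+0=1, deg[3]=1+1=2, deg[4]=1+1=2, deg[5]=1+0=1, deg[6]=1+1=2, deg[7]=1+1=2, deg[8]=1+2=3, deg[9]=1+1=2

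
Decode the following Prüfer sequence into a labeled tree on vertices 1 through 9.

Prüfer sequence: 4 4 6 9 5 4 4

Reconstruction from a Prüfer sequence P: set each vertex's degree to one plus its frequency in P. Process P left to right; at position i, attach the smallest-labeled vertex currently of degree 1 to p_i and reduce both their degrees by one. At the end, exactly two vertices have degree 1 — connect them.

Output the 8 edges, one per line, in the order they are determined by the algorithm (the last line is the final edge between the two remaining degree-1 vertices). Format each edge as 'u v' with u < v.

Initial degrees: {1:1, 2:1, 3:1, 4:5, 5:2, 6:2, 7:1, 8:1, 9:2}
Step 1: smallest deg-1 vertex = 1, p_1 = 4. Add edge {1,4}. Now deg[1]=0, deg[4]=4.
Step 2: smallest deg-1 vertex = 2, p_2 = 4. Add edge {2,4}. Now deg[2]=0, deg[4]=3.
Step 3: smallest deg-1 vertex = 3, p_3 = 6. Add edge {3,6}. Now deg[3]=0, deg[6]=1.
Step 4: smallest deg-1 vertex = 6, p_4 = 9. Add edge {6,9}. Now deg[6]=0, deg[9]=1.
Step 5: smallest deg-1 vertex = 7, p_5 = 5. Add edge {5,7}. Now deg[7]=0, deg[5]=1.
Step 6: smallest deg-1 vertex = 5, p_6 = 4. Add edge {4,5}. Now deg[5]=0, deg[4]=2.
Step 7: smallest deg-1 vertex = 8, p_7 = 4. Add edge {4,8}. Now deg[8]=0, deg[4]=1.
Final: two remaining deg-1 vertices are 4, 9. Add edge {4,9}.

Answer: 1 4
2 4
3 6
6 9
5 7
4 5
4 8
4 9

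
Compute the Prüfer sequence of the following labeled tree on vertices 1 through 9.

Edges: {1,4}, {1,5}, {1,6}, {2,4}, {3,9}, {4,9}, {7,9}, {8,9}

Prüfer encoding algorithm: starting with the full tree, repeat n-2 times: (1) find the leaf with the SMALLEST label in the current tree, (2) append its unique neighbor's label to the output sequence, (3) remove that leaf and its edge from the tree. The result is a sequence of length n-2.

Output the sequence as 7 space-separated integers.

Answer: 4 9 1 1 4 9 9

Derivation:
Step 1: leaves = {2,3,5,6,7,8}. Remove smallest leaf 2, emit neighbor 4.
Step 2: leaves = {3,5,6,7,8}. Remove smallest leaf 3, emit neighbor 9.
Step 3: leaves = {5,6,7,8}. Remove smallest leaf 5, emit neighbor 1.
Step 4: leaves = {6,7,8}. Remove smallest leaf 6, emit neighbor 1.
Step 5: leaves = {1,7,8}. Remove smallest leaf 1, emit neighbor 4.
Step 6: leaves = {4,7,8}. Remove smallest leaf 4, emit neighbor 9.
Step 7: leaves = {7,8}. Remove smallest leaf 7, emit neighbor 9.
Done: 2 vertices remain (8, 9). Sequence = [4 9 1 1 4 9 9]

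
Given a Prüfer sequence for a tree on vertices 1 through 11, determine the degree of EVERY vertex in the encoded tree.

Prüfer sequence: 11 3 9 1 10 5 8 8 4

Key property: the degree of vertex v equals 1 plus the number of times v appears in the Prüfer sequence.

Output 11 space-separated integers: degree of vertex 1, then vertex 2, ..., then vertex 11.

p_1 = 11: count[11] becomes 1
p_2 = 3: count[3] becomes 1
p_3 = 9: count[9] becomes 1
p_4 = 1: count[1] becomes 1
p_5 = 10: count[10] becomes 1
p_6 = 5: count[5] becomes 1
p_7 = 8: count[8] becomes 1
p_8 = 8: count[8] becomes 2
p_9 = 4: count[4] becomes 1
Degrees (1 + count): deg[1]=1+1=2, deg[2]=1+0=1, deg[3]=1+1=2, deg[4]=1+1=2, deg[5]=1+1=2, deg[6]=1+0=1, deg[7]=1+0=1, deg[8]=1+2=3, deg[9]=1+1=2, deg[10]=1+1=2, deg[11]=1+1=2

Answer: 2 1 2 2 2 1 1 3 2 2 2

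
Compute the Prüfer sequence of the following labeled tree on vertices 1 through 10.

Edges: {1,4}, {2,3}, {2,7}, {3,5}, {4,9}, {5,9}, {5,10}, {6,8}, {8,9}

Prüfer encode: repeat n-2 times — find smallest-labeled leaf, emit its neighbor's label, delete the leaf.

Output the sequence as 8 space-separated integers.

Answer: 4 9 8 2 3 5 9 5

Derivation:
Step 1: leaves = {1,6,7,10}. Remove smallest leaf 1, emit neighbor 4.
Step 2: leaves = {4,6,7,10}. Remove smallest leaf 4, emit neighbor 9.
Step 3: leaves = {6,7,10}. Remove smallest leaf 6, emit neighbor 8.
Step 4: leaves = {7,8,10}. Remove smallest leaf 7, emit neighbor 2.
Step 5: leaves = {2,8,10}. Remove smallest leaf 2, emit neighbor 3.
Step 6: leaves = {3,8,10}. Remove smallest leaf 3, emit neighbor 5.
Step 7: leaves = {8,10}. Remove smallest leaf 8, emit neighbor 9.
Step 8: leaves = {9,10}. Remove smallest leaf 9, emit neighbor 5.
Done: 2 vertices remain (5, 10). Sequence = [4 9 8 2 3 5 9 5]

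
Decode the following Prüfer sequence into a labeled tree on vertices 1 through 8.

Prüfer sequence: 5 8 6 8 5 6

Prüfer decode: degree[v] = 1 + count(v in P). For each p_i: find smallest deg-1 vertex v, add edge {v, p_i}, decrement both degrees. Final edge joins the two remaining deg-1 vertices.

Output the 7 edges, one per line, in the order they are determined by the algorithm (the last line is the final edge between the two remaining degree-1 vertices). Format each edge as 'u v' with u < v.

Initial degrees: {1:1, 2:1, 3:1, 4:1, 5:3, 6:3, 7:1, 8:3}
Step 1: smallest deg-1 vertex = 1, p_1 = 5. Add edge {1,5}. Now deg[1]=0, deg[5]=2.
Step 2: smallest deg-1 vertex = 2, p_2 = 8. Add edge {2,8}. Now deg[2]=0, deg[8]=2.
Step 3: smallest deg-1 vertex = 3, p_3 = 6. Add edge {3,6}. Now deg[3]=0, deg[6]=2.
Step 4: smallest deg-1 vertex = 4, p_4 = 8. Add edge {4,8}. Now deg[4]=0, deg[8]=1.
Step 5: smallest deg-1 vertex = 7, p_5 = 5. Add edge {5,7}. Now deg[7]=0, deg[5]=1.
Step 6: smallest deg-1 vertex = 5, p_6 = 6. Add edge {5,6}. Now deg[5]=0, deg[6]=1.
Final: two remaining deg-1 vertices are 6, 8. Add edge {6,8}.

Answer: 1 5
2 8
3 6
4 8
5 7
5 6
6 8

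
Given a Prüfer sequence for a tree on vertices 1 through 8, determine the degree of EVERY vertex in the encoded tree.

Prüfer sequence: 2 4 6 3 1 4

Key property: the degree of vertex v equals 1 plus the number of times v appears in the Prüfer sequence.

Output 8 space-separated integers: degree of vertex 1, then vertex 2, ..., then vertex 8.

p_1 = 2: count[2] becomes 1
p_2 = 4: count[4] becomes 1
p_3 = 6: count[6] becomes 1
p_4 = 3: count[3] becomes 1
p_5 = 1: count[1] becomes 1
p_6 = 4: count[4] becomes 2
Degrees (1 + count): deg[1]=1+1=2, deg[2]=1+1=2, deg[3]=1+1=2, deg[4]=1+2=3, deg[5]=1+0=1, deg[6]=1+1=2, deg[7]=1+0=1, deg[8]=1+0=1

Answer: 2 2 2 3 1 2 1 1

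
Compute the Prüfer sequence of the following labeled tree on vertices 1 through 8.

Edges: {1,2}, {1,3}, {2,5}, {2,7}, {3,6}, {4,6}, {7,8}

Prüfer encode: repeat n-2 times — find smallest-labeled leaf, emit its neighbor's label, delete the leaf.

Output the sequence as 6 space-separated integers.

Answer: 6 2 3 1 2 7

Derivation:
Step 1: leaves = {4,5,8}. Remove smallest leaf 4, emit neighbor 6.
Step 2: leaves = {5,6,8}. Remove smallest leaf 5, emit neighbor 2.
Step 3: leaves = {6,8}. Remove smallest leaf 6, emit neighbor 3.
Step 4: leaves = {3,8}. Remove smallest leaf 3, emit neighbor 1.
Step 5: leaves = {1,8}. Remove smallest leaf 1, emit neighbor 2.
Step 6: leaves = {2,8}. Remove smallest leaf 2, emit neighbor 7.
Done: 2 vertices remain (7, 8). Sequence = [6 2 3 1 2 7]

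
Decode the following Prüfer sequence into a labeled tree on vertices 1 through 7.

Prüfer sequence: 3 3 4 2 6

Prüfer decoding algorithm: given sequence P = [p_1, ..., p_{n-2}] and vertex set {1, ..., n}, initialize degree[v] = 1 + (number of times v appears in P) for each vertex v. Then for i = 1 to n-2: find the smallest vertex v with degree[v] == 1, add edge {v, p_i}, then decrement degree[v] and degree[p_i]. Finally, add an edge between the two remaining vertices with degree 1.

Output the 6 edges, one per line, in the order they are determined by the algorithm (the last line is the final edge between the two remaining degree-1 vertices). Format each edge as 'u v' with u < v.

Answer: 1 3
3 5
3 4
2 4
2 6
6 7

Derivation:
Initial degrees: {1:1, 2:2, 3:3, 4:2, 5:1, 6:2, 7:1}
Step 1: smallest deg-1 vertex = 1, p_1 = 3. Add edge {1,3}. Now deg[1]=0, deg[3]=2.
Step 2: smallest deg-1 vertex = 5, p_2 = 3. Add edge {3,5}. Now deg[5]=0, deg[3]=1.
Step 3: smallest deg-1 vertex = 3, p_3 = 4. Add edge {3,4}. Now deg[3]=0, deg[4]=1.
Step 4: smallest deg-1 vertex = 4, p_4 = 2. Add edge {2,4}. Now deg[4]=0, deg[2]=1.
Step 5: smallest deg-1 vertex = 2, p_5 = 6. Add edge {2,6}. Now deg[2]=0, deg[6]=1.
Final: two remaining deg-1 vertices are 6, 7. Add edge {6,7}.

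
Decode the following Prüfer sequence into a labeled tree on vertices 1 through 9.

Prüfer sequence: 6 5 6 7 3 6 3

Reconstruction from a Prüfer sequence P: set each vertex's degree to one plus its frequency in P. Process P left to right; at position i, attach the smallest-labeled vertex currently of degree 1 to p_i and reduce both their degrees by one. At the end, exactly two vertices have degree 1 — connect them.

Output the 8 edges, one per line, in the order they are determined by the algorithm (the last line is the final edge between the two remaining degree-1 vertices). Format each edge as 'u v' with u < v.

Initial degrees: {1:1, 2:1, 3:3, 4:1, 5:2, 6:4, 7:2, 8:1, 9:1}
Step 1: smallest deg-1 vertex = 1, p_1 = 6. Add edge {1,6}. Now deg[1]=0, deg[6]=3.
Step 2: smallest deg-1 vertex = 2, p_2 = 5. Add edge {2,5}. Now deg[2]=0, deg[5]=1.
Step 3: smallest deg-1 vertex = 4, p_3 = 6. Add edge {4,6}. Now deg[4]=0, deg[6]=2.
Step 4: smallest deg-1 vertex = 5, p_4 = 7. Add edge {5,7}. Now deg[5]=0, deg[7]=1.
Step 5: smallest deg-1 vertex = 7, p_5 = 3. Add edge {3,7}. Now deg[7]=0, deg[3]=2.
Step 6: smallest deg-1 vertex = 8, p_6 = 6. Add edge {6,8}. Now deg[8]=0, deg[6]=1.
Step 7: smallest deg-1 vertex = 6, p_7 = 3. Add edge {3,6}. Now deg[6]=0, deg[3]=1.
Final: two remaining deg-1 vertices are 3, 9. Add edge {3,9}.

Answer: 1 6
2 5
4 6
5 7
3 7
6 8
3 6
3 9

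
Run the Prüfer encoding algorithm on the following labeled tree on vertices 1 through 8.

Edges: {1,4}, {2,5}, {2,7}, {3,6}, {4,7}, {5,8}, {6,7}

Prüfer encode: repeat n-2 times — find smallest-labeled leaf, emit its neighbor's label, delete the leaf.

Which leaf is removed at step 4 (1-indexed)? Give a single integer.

Step 1: current leaves = {1,3,8}. Remove leaf 1 (neighbor: 4).
Step 2: current leaves = {3,4,8}. Remove leaf 3 (neighbor: 6).
Step 3: current leaves = {4,6,8}. Remove leaf 4 (neighbor: 7).
Step 4: current leaves = {6,8}. Remove leaf 6 (neighbor: 7).

Answer: 6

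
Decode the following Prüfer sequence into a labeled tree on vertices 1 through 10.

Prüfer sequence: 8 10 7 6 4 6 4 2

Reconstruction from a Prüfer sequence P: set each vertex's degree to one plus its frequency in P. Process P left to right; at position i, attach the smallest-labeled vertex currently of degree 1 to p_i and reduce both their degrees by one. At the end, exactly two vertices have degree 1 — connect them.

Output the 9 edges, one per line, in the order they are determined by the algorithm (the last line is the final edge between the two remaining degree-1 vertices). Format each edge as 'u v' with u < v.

Initial degrees: {1:1, 2:2, 3:1, 4:3, 5:1, 6:3, 7:2, 8:2, 9:1, 10:2}
Step 1: smallest deg-1 vertex = 1, p_1 = 8. Add edge {1,8}. Now deg[1]=0, deg[8]=1.
Step 2: smallest deg-1 vertex = 3, p_2 = 10. Add edge {3,10}. Now deg[3]=0, deg[10]=1.
Step 3: smallest deg-1 vertex = 5, p_3 = 7. Add edge {5,7}. Now deg[5]=0, deg[7]=1.
Step 4: smallest deg-1 vertex = 7, p_4 = 6. Add edge {6,7}. Now deg[7]=0, deg[6]=2.
Step 5: smallest deg-1 vertex = 8, p_5 = 4. Add edge {4,8}. Now deg[8]=0, deg[4]=2.
Step 6: smallest deg-1 vertex = 9, p_6 = 6. Add edge {6,9}. Now deg[9]=0, deg[6]=1.
Step 7: smallest deg-1 vertex = 6, p_7 = 4. Add edge {4,6}. Now deg[6]=0, deg[4]=1.
Step 8: smallest deg-1 vertex = 4, p_8 = 2. Add edge {2,4}. Now deg[4]=0, deg[2]=1.
Final: two remaining deg-1 vertices are 2, 10. Add edge {2,10}.

Answer: 1 8
3 10
5 7
6 7
4 8
6 9
4 6
2 4
2 10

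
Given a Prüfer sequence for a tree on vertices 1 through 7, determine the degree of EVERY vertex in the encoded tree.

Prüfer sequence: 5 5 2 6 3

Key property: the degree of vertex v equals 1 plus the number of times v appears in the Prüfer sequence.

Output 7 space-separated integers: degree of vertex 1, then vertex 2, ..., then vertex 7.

p_1 = 5: count[5] becomes 1
p_2 = 5: count[5] becomes 2
p_3 = 2: count[2] becomes 1
p_4 = 6: count[6] becomes 1
p_5 = 3: count[3] becomes 1
Degrees (1 + count): deg[1]=1+0=1, deg[2]=1+1=2, deg[3]=1+1=2, deg[4]=1+0=1, deg[5]=1+2=3, deg[6]=1+1=2, deg[7]=1+0=1

Answer: 1 2 2 1 3 2 1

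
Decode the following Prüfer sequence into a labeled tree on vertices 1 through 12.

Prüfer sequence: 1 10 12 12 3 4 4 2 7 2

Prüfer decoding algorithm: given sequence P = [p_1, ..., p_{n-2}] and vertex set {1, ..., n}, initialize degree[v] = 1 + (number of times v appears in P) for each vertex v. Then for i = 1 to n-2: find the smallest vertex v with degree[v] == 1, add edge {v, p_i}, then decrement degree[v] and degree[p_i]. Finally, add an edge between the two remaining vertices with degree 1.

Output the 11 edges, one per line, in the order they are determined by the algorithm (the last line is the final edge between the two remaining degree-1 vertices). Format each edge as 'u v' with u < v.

Answer: 1 5
1 10
6 12
8 12
3 9
3 4
4 10
2 4
7 11
2 7
2 12

Derivation:
Initial degrees: {1:2, 2:3, 3:2, 4:3, 5:1, 6:1, 7:2, 8:1, 9:1, 10:2, 11:1, 12:3}
Step 1: smallest deg-1 vertex = 5, p_1 = 1. Add edge {1,5}. Now deg[5]=0, deg[1]=1.
Step 2: smallest deg-1 vertex = 1, p_2 = 10. Add edge {1,10}. Now deg[1]=0, deg[10]=1.
Step 3: smallest deg-1 vertex = 6, p_3 = 12. Add edge {6,12}. Now deg[6]=0, deg[12]=2.
Step 4: smallest deg-1 vertex = 8, p_4 = 12. Add edge {8,12}. Now deg[8]=0, deg[12]=1.
Step 5: smallest deg-1 vertex = 9, p_5 = 3. Add edge {3,9}. Now deg[9]=0, deg[3]=1.
Step 6: smallest deg-1 vertex = 3, p_6 = 4. Add edge {3,4}. Now deg[3]=0, deg[4]=2.
Step 7: smallest deg-1 vertex = 10, p_7 = 4. Add edge {4,10}. Now deg[10]=0, deg[4]=1.
Step 8: smallest deg-1 vertex = 4, p_8 = 2. Add edge {2,4}. Now deg[4]=0, deg[2]=2.
Step 9: smallest deg-1 vertex = 11, p_9 = 7. Add edge {7,11}. Now deg[11]=0, deg[7]=1.
Step 10: smallest deg-1 vertex = 7, p_10 = 2. Add edge {2,7}. Now deg[7]=0, deg[2]=1.
Final: two remaining deg-1 vertices are 2, 12. Add edge {2,12}.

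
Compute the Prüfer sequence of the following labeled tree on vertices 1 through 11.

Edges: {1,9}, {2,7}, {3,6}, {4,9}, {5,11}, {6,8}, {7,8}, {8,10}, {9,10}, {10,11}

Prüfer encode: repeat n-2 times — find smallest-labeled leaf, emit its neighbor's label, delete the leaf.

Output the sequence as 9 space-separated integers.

Step 1: leaves = {1,2,3,4,5}. Remove smallest leaf 1, emit neighbor 9.
Step 2: leaves = {2,3,4,5}. Remove smallest leaf 2, emit neighbor 7.
Step 3: leaves = {3,4,5,7}. Remove smallest leaf 3, emit neighbor 6.
Step 4: leaves = {4,5,6,7}. Remove smallest leaf 4, emit neighbor 9.
Step 5: leaves = {5,6,7,9}. Remove smallest leaf 5, emit neighbor 11.
Step 6: leaves = {6,7,9,11}. Remove smallest leaf 6, emit neighbor 8.
Step 7: leaves = {7,9,11}. Remove smallest leaf 7, emit neighbor 8.
Step 8: leaves = {8,9,11}. Remove smallest leaf 8, emit neighbor 10.
Step 9: leaves = {9,11}. Remove smallest leaf 9, emit neighbor 10.
Done: 2 vertices remain (10, 11). Sequence = [9 7 6 9 11 8 8 10 10]

Answer: 9 7 6 9 11 8 8 10 10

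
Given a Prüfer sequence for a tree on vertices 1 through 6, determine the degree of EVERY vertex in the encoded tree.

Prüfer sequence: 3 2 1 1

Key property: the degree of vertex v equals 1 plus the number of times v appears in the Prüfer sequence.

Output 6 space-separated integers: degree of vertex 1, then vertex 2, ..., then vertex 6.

Answer: 3 2 2 1 1 1

Derivation:
p_1 = 3: count[3] becomes 1
p_2 = 2: count[2] becomes 1
p_3 = 1: count[1] becomes 1
p_4 = 1: count[1] becomes 2
Degrees (1 + count): deg[1]=1+2=3, deg[2]=1+1=2, deg[3]=1+1=2, deg[4]=1+0=1, deg[5]=1+0=1, deg[6]=1+0=1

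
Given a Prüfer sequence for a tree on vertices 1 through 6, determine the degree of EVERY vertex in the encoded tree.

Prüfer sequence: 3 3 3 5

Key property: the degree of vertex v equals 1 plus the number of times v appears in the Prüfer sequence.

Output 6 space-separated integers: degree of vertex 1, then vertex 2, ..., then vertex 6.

p_1 = 3: count[3] becomes 1
p_2 = 3: count[3] becomes 2
p_3 = 3: count[3] becomes 3
p_4 = 5: count[5] becomes 1
Degrees (1 + count): deg[1]=1+0=1, deg[2]=1+0=1, deg[3]=1+3=4, deg[4]=1+0=1, deg[5]=1+1=2, deg[6]=1+0=1

Answer: 1 1 4 1 2 1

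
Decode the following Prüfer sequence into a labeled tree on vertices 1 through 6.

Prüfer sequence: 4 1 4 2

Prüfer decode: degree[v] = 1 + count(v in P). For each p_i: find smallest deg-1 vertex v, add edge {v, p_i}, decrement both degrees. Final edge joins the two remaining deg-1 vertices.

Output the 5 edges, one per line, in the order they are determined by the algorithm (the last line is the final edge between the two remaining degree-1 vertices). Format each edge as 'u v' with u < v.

Initial degrees: {1:2, 2:2, 3:1, 4:3, 5:1, 6:1}
Step 1: smallest deg-1 vertex = 3, p_1 = 4. Add edge {3,4}. Now deg[3]=0, deg[4]=2.
Step 2: smallest deg-1 vertex = 5, p_2 = 1. Add edge {1,5}. Now deg[5]=0, deg[1]=1.
Step 3: smallest deg-1 vertex = 1, p_3 = 4. Add edge {1,4}. Now deg[1]=0, deg[4]=1.
Step 4: smallest deg-1 vertex = 4, p_4 = 2. Add edge {2,4}. Now deg[4]=0, deg[2]=1.
Final: two remaining deg-1 vertices are 2, 6. Add edge {2,6}.

Answer: 3 4
1 5
1 4
2 4
2 6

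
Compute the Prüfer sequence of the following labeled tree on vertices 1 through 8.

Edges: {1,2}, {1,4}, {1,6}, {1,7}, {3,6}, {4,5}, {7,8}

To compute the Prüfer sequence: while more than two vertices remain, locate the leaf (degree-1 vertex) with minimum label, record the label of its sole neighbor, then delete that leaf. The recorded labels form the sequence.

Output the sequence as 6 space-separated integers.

Answer: 1 6 4 1 1 7

Derivation:
Step 1: leaves = {2,3,5,8}. Remove smallest leaf 2, emit neighbor 1.
Step 2: leaves = {3,5,8}. Remove smallest leaf 3, emit neighbor 6.
Step 3: leaves = {5,6,8}. Remove smallest leaf 5, emit neighbor 4.
Step 4: leaves = {4,6,8}. Remove smallest leaf 4, emit neighbor 1.
Step 5: leaves = {6,8}. Remove smallest leaf 6, emit neighbor 1.
Step 6: leaves = {1,8}. Remove smallest leaf 1, emit neighbor 7.
Done: 2 vertices remain (7, 8). Sequence = [1 6 4 1 1 7]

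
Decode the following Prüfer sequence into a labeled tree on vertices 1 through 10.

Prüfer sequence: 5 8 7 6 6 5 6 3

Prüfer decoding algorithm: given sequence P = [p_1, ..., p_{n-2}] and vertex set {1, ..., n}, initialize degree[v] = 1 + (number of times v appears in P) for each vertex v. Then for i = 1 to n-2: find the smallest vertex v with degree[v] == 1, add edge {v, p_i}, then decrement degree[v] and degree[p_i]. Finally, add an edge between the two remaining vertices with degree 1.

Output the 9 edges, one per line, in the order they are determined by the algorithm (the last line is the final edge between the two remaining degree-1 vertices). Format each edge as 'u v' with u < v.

Answer: 1 5
2 8
4 7
6 7
6 8
5 9
5 6
3 6
3 10

Derivation:
Initial degrees: {1:1, 2:1, 3:2, 4:1, 5:3, 6:4, 7:2, 8:2, 9:1, 10:1}
Step 1: smallest deg-1 vertex = 1, p_1 = 5. Add edge {1,5}. Now deg[1]=0, deg[5]=2.
Step 2: smallest deg-1 vertex = 2, p_2 = 8. Add edge {2,8}. Now deg[2]=0, deg[8]=1.
Step 3: smallest deg-1 vertex = 4, p_3 = 7. Add edge {4,7}. Now deg[4]=0, deg[7]=1.
Step 4: smallest deg-1 vertex = 7, p_4 = 6. Add edge {6,7}. Now deg[7]=0, deg[6]=3.
Step 5: smallest deg-1 vertex = 8, p_5 = 6. Add edge {6,8}. Now deg[8]=0, deg[6]=2.
Step 6: smallest deg-1 vertex = 9, p_6 = 5. Add edge {5,9}. Now deg[9]=0, deg[5]=1.
Step 7: smallest deg-1 vertex = 5, p_7 = 6. Add edge {5,6}. Now deg[5]=0, deg[6]=1.
Step 8: smallest deg-1 vertex = 6, p_8 = 3. Add edge {3,6}. Now deg[6]=0, deg[3]=1.
Final: two remaining deg-1 vertices are 3, 10. Add edge {3,10}.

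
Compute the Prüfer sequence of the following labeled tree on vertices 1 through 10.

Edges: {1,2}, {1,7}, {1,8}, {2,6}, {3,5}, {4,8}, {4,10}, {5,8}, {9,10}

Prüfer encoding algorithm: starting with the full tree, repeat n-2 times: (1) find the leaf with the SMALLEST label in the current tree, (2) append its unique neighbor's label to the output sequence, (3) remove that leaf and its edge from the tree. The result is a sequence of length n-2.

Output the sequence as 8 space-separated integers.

Answer: 5 8 2 1 1 8 4 10

Derivation:
Step 1: leaves = {3,6,7,9}. Remove smallest leaf 3, emit neighbor 5.
Step 2: leaves = {5,6,7,9}. Remove smallest leaf 5, emit neighbor 8.
Step 3: leaves = {6,7,9}. Remove smallest leaf 6, emit neighbor 2.
Step 4: leaves = {2,7,9}. Remove smallest leaf 2, emit neighbor 1.
Step 5: leaves = {7,9}. Remove smallest leaf 7, emit neighbor 1.
Step 6: leaves = {1,9}. Remove smallest leaf 1, emit neighbor 8.
Step 7: leaves = {8,9}. Remove smallest leaf 8, emit neighbor 4.
Step 8: leaves = {4,9}. Remove smallest leaf 4, emit neighbor 10.
Done: 2 vertices remain (9, 10). Sequence = [5 8 2 1 1 8 4 10]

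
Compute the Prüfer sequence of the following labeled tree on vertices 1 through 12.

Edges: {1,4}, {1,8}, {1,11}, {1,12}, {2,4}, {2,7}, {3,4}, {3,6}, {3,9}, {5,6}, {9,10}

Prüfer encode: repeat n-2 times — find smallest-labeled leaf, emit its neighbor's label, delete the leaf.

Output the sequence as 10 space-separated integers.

Answer: 6 3 2 4 1 9 3 4 1 1

Derivation:
Step 1: leaves = {5,7,8,10,11,12}. Remove smallest leaf 5, emit neighbor 6.
Step 2: leaves = {6,7,8,10,11,12}. Remove smallest leaf 6, emit neighbor 3.
Step 3: leaves = {7,8,10,11,12}. Remove smallest leaf 7, emit neighbor 2.
Step 4: leaves = {2,8,10,11,12}. Remove smallest leaf 2, emit neighbor 4.
Step 5: leaves = {8,10,11,12}. Remove smallest leaf 8, emit neighbor 1.
Step 6: leaves = {10,11,12}. Remove smallest leaf 10, emit neighbor 9.
Step 7: leaves = {9,11,12}. Remove smallest leaf 9, emit neighbor 3.
Step 8: leaves = {3,11,12}. Remove smallest leaf 3, emit neighbor 4.
Step 9: leaves = {4,11,12}. Remove smallest leaf 4, emit neighbor 1.
Step 10: leaves = {11,12}. Remove smallest leaf 11, emit neighbor 1.
Done: 2 vertices remain (1, 12). Sequence = [6 3 2 4 1 9 3 4 1 1]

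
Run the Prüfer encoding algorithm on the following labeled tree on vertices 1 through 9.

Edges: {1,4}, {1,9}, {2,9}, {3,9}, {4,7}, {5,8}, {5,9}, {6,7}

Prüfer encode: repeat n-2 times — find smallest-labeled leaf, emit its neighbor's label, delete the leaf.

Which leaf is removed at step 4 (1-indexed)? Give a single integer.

Answer: 7

Derivation:
Step 1: current leaves = {2,3,6,8}. Remove leaf 2 (neighbor: 9).
Step 2: current leaves = {3,6,8}. Remove leaf 3 (neighbor: 9).
Step 3: current leaves = {6,8}. Remove leaf 6 (neighbor: 7).
Step 4: current leaves = {7,8}. Remove leaf 7 (neighbor: 4).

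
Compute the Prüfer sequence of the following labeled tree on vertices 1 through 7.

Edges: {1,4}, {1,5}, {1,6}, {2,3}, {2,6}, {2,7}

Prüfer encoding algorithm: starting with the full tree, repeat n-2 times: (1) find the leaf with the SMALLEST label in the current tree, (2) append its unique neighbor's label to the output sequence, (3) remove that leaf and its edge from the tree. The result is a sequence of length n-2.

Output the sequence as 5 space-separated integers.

Step 1: leaves = {3,4,5,7}. Remove smallest leaf 3, emit neighbor 2.
Step 2: leaves = {4,5,7}. Remove smallest leaf 4, emit neighbor 1.
Step 3: leaves = {5,7}. Remove smallest leaf 5, emit neighbor 1.
Step 4: leaves = {1,7}. Remove smallest leaf 1, emit neighbor 6.
Step 5: leaves = {6,7}. Remove smallest leaf 6, emit neighbor 2.
Done: 2 vertices remain (2, 7). Sequence = [2 1 1 6 2]

Answer: 2 1 1 6 2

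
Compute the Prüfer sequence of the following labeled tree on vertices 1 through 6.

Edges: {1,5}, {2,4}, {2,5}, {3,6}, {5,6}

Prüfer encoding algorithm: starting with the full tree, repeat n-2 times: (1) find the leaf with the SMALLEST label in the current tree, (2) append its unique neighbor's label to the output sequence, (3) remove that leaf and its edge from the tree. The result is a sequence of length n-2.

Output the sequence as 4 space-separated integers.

Step 1: leaves = {1,3,4}. Remove smallest leaf 1, emit neighbor 5.
Step 2: leaves = {3,4}. Remove smallest leaf 3, emit neighbor 6.
Step 3: leaves = {4,6}. Remove smallest leaf 4, emit neighbor 2.
Step 4: leaves = {2,6}. Remove smallest leaf 2, emit neighbor 5.
Done: 2 vertices remain (5, 6). Sequence = [5 6 2 5]

Answer: 5 6 2 5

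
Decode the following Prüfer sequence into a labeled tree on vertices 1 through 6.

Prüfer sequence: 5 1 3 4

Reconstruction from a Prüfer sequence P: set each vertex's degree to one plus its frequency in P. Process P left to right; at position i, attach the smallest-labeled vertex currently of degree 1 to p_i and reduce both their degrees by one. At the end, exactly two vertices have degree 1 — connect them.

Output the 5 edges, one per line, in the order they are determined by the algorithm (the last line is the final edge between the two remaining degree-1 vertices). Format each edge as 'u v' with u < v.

Initial degrees: {1:2, 2:1, 3:2, 4:2, 5:2, 6:1}
Step 1: smallest deg-1 vertex = 2, p_1 = 5. Add edge {2,5}. Now deg[2]=0, deg[5]=1.
Step 2: smallest deg-1 vertex = 5, p_2 = 1. Add edge {1,5}. Now deg[5]=0, deg[1]=1.
Step 3: smallest deg-1 vertex = 1, p_3 = 3. Add edge {1,3}. Now deg[1]=0, deg[3]=1.
Step 4: smallest deg-1 vertex = 3, p_4 = 4. Add edge {3,4}. Now deg[3]=0, deg[4]=1.
Final: two remaining deg-1 vertices are 4, 6. Add edge {4,6}.

Answer: 2 5
1 5
1 3
3 4
4 6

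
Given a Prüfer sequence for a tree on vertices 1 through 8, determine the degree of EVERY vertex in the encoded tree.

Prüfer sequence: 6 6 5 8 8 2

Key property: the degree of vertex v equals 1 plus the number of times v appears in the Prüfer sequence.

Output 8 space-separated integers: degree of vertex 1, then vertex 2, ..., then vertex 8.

Answer: 1 2 1 1 2 3 1 3

Derivation:
p_1 = 6: count[6] becomes 1
p_2 = 6: count[6] becomes 2
p_3 = 5: count[5] becomes 1
p_4 = 8: count[8] becomes 1
p_5 = 8: count[8] becomes 2
p_6 = 2: count[2] becomes 1
Degrees (1 + count): deg[1]=1+0=1, deg[2]=1+1=2, deg[3]=1+0=1, deg[4]=1+0=1, deg[5]=1+1=2, deg[6]=1+2=3, deg[7]=1+0=1, deg[8]=1+2=3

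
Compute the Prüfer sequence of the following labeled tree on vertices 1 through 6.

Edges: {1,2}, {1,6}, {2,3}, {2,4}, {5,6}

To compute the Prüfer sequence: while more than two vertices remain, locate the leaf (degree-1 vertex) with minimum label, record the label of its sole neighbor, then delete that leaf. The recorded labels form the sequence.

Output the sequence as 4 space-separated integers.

Answer: 2 2 1 6

Derivation:
Step 1: leaves = {3,4,5}. Remove smallest leaf 3, emit neighbor 2.
Step 2: leaves = {4,5}. Remove smallest leaf 4, emit neighbor 2.
Step 3: leaves = {2,5}. Remove smallest leaf 2, emit neighbor 1.
Step 4: leaves = {1,5}. Remove smallest leaf 1, emit neighbor 6.
Done: 2 vertices remain (5, 6). Sequence = [2 2 1 6]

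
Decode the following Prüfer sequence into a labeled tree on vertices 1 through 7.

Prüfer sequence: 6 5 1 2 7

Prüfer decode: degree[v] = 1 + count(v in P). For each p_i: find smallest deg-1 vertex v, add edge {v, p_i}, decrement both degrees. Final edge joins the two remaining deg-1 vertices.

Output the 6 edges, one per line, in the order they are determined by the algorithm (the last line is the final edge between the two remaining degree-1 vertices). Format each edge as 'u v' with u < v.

Initial degrees: {1:2, 2:2, 3:1, 4:1, 5:2, 6:2, 7:2}
Step 1: smallest deg-1 vertex = 3, p_1 = 6. Add edge {3,6}. Now deg[3]=0, deg[6]=1.
Step 2: smallest deg-1 vertex = 4, p_2 = 5. Add edge {4,5}. Now deg[4]=0, deg[5]=1.
Step 3: smallest deg-1 vertex = 5, p_3 = 1. Add edge {1,5}. Now deg[5]=0, deg[1]=1.
Step 4: smallest deg-1 vertex = 1, p_4 = 2. Add edge {1,2}. Now deg[1]=0, deg[2]=1.
Step 5: smallest deg-1 vertex = 2, p_5 = 7. Add edge {2,7}. Now deg[2]=0, deg[7]=1.
Final: two remaining deg-1 vertices are 6, 7. Add edge {6,7}.

Answer: 3 6
4 5
1 5
1 2
2 7
6 7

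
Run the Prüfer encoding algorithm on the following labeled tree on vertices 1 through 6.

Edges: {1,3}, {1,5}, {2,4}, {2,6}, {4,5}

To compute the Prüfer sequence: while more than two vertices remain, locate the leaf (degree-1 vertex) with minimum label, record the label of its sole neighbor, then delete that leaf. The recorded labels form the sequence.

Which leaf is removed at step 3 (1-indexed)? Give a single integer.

Answer: 5

Derivation:
Step 1: current leaves = {3,6}. Remove leaf 3 (neighbor: 1).
Step 2: current leaves = {1,6}. Remove leaf 1 (neighbor: 5).
Step 3: current leaves = {5,6}. Remove leaf 5 (neighbor: 4).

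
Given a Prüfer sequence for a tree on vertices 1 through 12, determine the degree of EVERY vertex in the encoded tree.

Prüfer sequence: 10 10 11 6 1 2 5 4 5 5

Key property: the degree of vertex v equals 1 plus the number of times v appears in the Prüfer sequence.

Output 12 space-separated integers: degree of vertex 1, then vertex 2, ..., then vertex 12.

Answer: 2 2 1 2 4 2 1 1 1 3 2 1

Derivation:
p_1 = 10: count[10] becomes 1
p_2 = 10: count[10] becomes 2
p_3 = 11: count[11] becomes 1
p_4 = 6: count[6] becomes 1
p_5 = 1: count[1] becomes 1
p_6 = 2: count[2] becomes 1
p_7 = 5: count[5] becomes 1
p_8 = 4: count[4] becomes 1
p_9 = 5: count[5] becomes 2
p_10 = 5: count[5] becomes 3
Degrees (1 + count): deg[1]=1+1=2, deg[2]=1+1=2, deg[3]=1+0=1, deg[4]=1+1=2, deg[5]=1+3=4, deg[6]=1+1=2, deg[7]=1+0=1, deg[8]=1+0=1, deg[9]=1+0=1, deg[10]=1+2=3, deg[11]=1+1=2, deg[12]=1+0=1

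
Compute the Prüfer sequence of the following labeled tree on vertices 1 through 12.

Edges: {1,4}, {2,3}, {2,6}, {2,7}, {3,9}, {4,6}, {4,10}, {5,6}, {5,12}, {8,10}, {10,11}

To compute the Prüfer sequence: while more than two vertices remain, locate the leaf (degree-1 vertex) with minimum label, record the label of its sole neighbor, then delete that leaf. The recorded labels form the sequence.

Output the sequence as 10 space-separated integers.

Answer: 4 2 10 3 2 6 10 4 6 5

Derivation:
Step 1: leaves = {1,7,8,9,11,12}. Remove smallest leaf 1, emit neighbor 4.
Step 2: leaves = {7,8,9,11,12}. Remove smallest leaf 7, emit neighbor 2.
Step 3: leaves = {8,9,11,12}. Remove smallest leaf 8, emit neighbor 10.
Step 4: leaves = {9,11,12}. Remove smallest leaf 9, emit neighbor 3.
Step 5: leaves = {3,11,12}. Remove smallest leaf 3, emit neighbor 2.
Step 6: leaves = {2,11,12}. Remove smallest leaf 2, emit neighbor 6.
Step 7: leaves = {11,12}. Remove smallest leaf 11, emit neighbor 10.
Step 8: leaves = {10,12}. Remove smallest leaf 10, emit neighbor 4.
Step 9: leaves = {4,12}. Remove smallest leaf 4, emit neighbor 6.
Step 10: leaves = {6,12}. Remove smallest leaf 6, emit neighbor 5.
Done: 2 vertices remain (5, 12). Sequence = [4 2 10 3 2 6 10 4 6 5]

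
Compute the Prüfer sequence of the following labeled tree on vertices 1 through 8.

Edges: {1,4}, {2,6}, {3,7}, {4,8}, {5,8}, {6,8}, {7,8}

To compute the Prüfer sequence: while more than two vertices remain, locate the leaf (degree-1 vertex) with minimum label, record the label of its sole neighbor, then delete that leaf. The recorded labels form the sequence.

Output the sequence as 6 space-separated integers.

Step 1: leaves = {1,2,3,5}. Remove smallest leaf 1, emit neighbor 4.
Step 2: leaves = {2,3,4,5}. Remove smallest leaf 2, emit neighbor 6.
Step 3: leaves = {3,4,5,6}. Remove smallest leaf 3, emit neighbor 7.
Step 4: leaves = {4,5,6,7}. Remove smallest leaf 4, emit neighbor 8.
Step 5: leaves = {5,6,7}. Remove smallest leaf 5, emit neighbor 8.
Step 6: leaves = {6,7}. Remove smallest leaf 6, emit neighbor 8.
Done: 2 vertices remain (7, 8). Sequence = [4 6 7 8 8 8]

Answer: 4 6 7 8 8 8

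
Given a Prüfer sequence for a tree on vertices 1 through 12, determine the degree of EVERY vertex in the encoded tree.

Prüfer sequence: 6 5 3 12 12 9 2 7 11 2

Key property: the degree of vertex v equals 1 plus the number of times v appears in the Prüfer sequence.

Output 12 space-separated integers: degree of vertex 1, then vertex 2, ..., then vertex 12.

Answer: 1 3 2 1 2 2 2 1 2 1 2 3

Derivation:
p_1 = 6: count[6] becomes 1
p_2 = 5: count[5] becomes 1
p_3 = 3: count[3] becomes 1
p_4 = 12: count[12] becomes 1
p_5 = 12: count[12] becomes 2
p_6 = 9: count[9] becomes 1
p_7 = 2: count[2] becomes 1
p_8 = 7: count[7] becomes 1
p_9 = 11: count[11] becomes 1
p_10 = 2: count[2] becomes 2
Degrees (1 + count): deg[1]=1+0=1, deg[2]=1+2=3, deg[3]=1+1=2, deg[4]=1+0=1, deg[5]=1+1=2, deg[6]=1+1=2, deg[7]=1+1=2, deg[8]=1+0=1, deg[9]=1+1=2, deg[10]=1+0=1, deg[11]=1+1=2, deg[12]=1+2=3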